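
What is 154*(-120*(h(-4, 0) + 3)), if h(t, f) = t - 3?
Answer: 73920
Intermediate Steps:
h(t, f) = -3 + t
154*(-120*(h(-4, 0) + 3)) = 154*(-120*((-3 - 4) + 3)) = 154*(-120*(-7 + 3)) = 154*(-120*(-4)) = 154*(-20*(-24)) = 154*480 = 73920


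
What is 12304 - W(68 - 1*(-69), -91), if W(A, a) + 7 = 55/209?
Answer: 233904/19 ≈ 12311.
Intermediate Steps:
W(A, a) = -128/19 (W(A, a) = -7 + 55/209 = -7 + 55*(1/209) = -7 + 5/19 = -128/19)
12304 - W(68 - 1*(-69), -91) = 12304 - 1*(-128/19) = 12304 + 128/19 = 233904/19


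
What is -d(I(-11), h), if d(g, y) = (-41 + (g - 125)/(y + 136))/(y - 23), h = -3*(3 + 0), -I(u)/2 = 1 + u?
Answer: -166/127 ≈ -1.3071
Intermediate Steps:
I(u) = -2 - 2*u (I(u) = -2*(1 + u) = -2 - 2*u)
h = -9 (h = -3*3 = -9)
d(g, y) = (-41 + (-125 + g)/(136 + y))/(-23 + y)
-d(I(-11), h) = -(-5701 + (-2 - 2*(-11)) - 41*(-9))/(-3128 + (-9)**2 + 113*(-9)) = -(-5701 + (-2 + 22) + 369)/(-3128 + 81 - 1017) = -(-5701 + 20 + 369)/(-4064) = -(-1)*(-5312)/4064 = -1*166/127 = -166/127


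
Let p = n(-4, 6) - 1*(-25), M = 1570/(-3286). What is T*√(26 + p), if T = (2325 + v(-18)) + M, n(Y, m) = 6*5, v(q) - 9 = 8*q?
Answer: 32376465/1643 ≈ 19706.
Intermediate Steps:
v(q) = 9 + 8*q
n(Y, m) = 30
M = -785/1643 (M = 1570*(-1/3286) = -785/1643 ≈ -0.47778)
p = 55 (p = 30 - 1*(-25) = 30 + 25 = 55)
T = 3597385/1643 (T = (2325 + (9 + 8*(-18))) - 785/1643 = (2325 + (9 - 144)) - 785/1643 = (2325 - 135) - 785/1643 = 2190 - 785/1643 = 3597385/1643 ≈ 2189.5)
T*√(26 + p) = 3597385*√(26 + 55)/1643 = 3597385*√81/1643 = (3597385/1643)*9 = 32376465/1643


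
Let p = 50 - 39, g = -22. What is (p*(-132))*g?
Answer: 31944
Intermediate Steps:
p = 11
(p*(-132))*g = (11*(-132))*(-22) = -1452*(-22) = 31944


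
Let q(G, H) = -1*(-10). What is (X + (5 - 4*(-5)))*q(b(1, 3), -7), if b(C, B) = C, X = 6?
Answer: 310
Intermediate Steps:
q(G, H) = 10
(X + (5 - 4*(-5)))*q(b(1, 3), -7) = (6 + (5 - 4*(-5)))*10 = (6 + (5 + 20))*10 = (6 + 25)*10 = 31*10 = 310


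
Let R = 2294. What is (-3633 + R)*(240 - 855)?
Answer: 823485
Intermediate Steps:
(-3633 + R)*(240 - 855) = (-3633 + 2294)*(240 - 855) = -1339*(-615) = 823485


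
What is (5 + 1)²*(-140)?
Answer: -5040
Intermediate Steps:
(5 + 1)²*(-140) = 6²*(-140) = 36*(-140) = -5040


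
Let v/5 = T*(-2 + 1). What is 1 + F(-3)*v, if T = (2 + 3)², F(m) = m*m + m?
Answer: -749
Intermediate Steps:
F(m) = m + m² (F(m) = m² + m = m + m²)
T = 25 (T = 5² = 25)
v = -125 (v = 5*(25*(-2 + 1)) = 5*(25*(-1)) = 5*(-25) = -125)
1 + F(-3)*v = 1 - 3*(1 - 3)*(-125) = 1 - 3*(-2)*(-125) = 1 + 6*(-125) = 1 - 750 = -749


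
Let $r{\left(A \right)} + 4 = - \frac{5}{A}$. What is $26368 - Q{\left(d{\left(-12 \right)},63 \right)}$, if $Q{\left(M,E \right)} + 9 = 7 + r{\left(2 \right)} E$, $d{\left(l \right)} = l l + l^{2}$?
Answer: $\frac{53559}{2} \approx 26780.0$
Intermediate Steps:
$r{\left(A \right)} = -4 - \frac{5}{A}$
$d{\left(l \right)} = 2 l^{2}$ ($d{\left(l \right)} = l^{2} + l^{2} = 2 l^{2}$)
$Q{\left(M,E \right)} = -2 - \frac{13 E}{2}$ ($Q{\left(M,E \right)} = -9 + \left(7 + \left(-4 - \frac{5}{2}\right) E\right) = -9 - \left(-7 + \frac{13 E}{2}\right) = -2 - \frac{13 E}{2}$)
$26368 - Q{\left(d{\left(-12 \right)},63 \right)} = 26368 - \left(-2 - \frac{819}{2}\right) = 26368 - - \frac{823}{2} = 26368 + \frac{823}{2} = \frac{53559}{2}$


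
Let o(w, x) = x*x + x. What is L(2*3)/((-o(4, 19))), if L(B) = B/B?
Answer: -1/380 ≈ -0.0026316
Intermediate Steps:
L(B) = 1
o(w, x) = x + x**2 (o(w, x) = x**2 + x = x + x**2)
L(2*3)/((-o(4, 19))) = 1/(-19*(1 + 19)) = 1/(-19*20) = 1/(-1*380) = 1/(-380) = 1*(-1/380) = -1/380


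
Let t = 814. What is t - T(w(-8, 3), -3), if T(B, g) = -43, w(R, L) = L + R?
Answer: 857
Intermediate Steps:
t - T(w(-8, 3), -3) = 814 - 1*(-43) = 814 + 43 = 857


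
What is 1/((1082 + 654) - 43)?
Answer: 1/1693 ≈ 0.00059067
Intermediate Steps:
1/((1082 + 654) - 43) = 1/(1736 - 43) = 1/1693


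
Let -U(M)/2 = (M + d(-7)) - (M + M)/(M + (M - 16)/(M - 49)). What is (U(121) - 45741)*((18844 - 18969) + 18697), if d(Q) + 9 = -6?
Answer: -2508041829572/2939 ≈ -8.5337e+8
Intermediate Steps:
d(Q) = -15 (d(Q) = -9 - 6 = -15)
U(M) = 30 - 2*M + 4*M/(M + (-16 + M)/(-49 + M)) (U(M) = -2*((M - 15) - (M + M)/(M + (M - 16)/(M - 49))) = -2*((-15 + M) - 2*M/(M + (-16 + M)/(-49 + M))) = -2*(-15 + M - 2*M/(M + (-16 + M)/(-49 + M))) = 30 - 2*M + 4*M/(M + (-16 + M)/(-49 + M)))
(U(121) - 45741)*((18844 - 18969) + 18697) = (2*(240 + 121³ - 65*121² + 802*121)/(16 - 1*121² + 48*121) - 45741)*((18844 - 18969) + 18697) = (2*(240 + 1771561 - 65*14641 + 97042)/(16 - 1*14641 + 5808) - 45741)*(-125 + 18697) = (2*(240 + 1771561 - 951665 + 97042)/(16 - 14641 + 5808) - 45741)*18572 = (2*917178/(-8817) - 45741)*18572 = (2*(-1/8817)*917178 - 45741)*18572 = (-611452/2939 - 45741)*18572 = -135044251/2939*18572 = -2508041829572/2939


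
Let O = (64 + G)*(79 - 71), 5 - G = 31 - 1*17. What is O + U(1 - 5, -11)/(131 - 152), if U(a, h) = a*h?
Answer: 9196/21 ≈ 437.90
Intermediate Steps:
G = -9 (G = 5 - (31 - 1*17) = 5 - (31 - 17) = 5 - 1*14 = 5 - 14 = -9)
O = 440 (O = (64 - 9)*(79 - 71) = 55*8 = 440)
O + U(1 - 5, -11)/(131 - 152) = 440 + ((1 - 5)*(-11))/(131 - 152) = 440 + (-4*(-11))/(-21) = 440 - 1/21*44 = 440 - 44/21 = 9196/21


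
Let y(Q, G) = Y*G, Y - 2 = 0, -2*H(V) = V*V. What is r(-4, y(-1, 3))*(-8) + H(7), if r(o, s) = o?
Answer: 15/2 ≈ 7.5000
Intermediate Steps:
H(V) = -V**2/2 (H(V) = -V*V/2 = -V**2/2)
Y = 2 (Y = 2 + 0 = 2)
y(Q, G) = 2*G
r(-4, y(-1, 3))*(-8) + H(7) = -4*(-8) - 1/2*7**2 = 32 - 1/2*49 = 32 - 49/2 = 15/2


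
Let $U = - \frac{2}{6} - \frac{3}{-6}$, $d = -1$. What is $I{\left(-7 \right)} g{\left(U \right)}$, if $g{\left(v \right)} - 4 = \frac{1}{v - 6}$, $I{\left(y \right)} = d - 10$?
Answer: $- \frac{1474}{35} \approx -42.114$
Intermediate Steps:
$I{\left(y \right)} = -11$ ($I{\left(y \right)} = -1 - 10 = -11$)
$U = \frac{1}{6}$ ($U = \left(-2\right) \frac{1}{6} - - \frac{1}{2} = - \frac{1}{3} + \frac{1}{2} = \frac{1}{6} \approx 0.16667$)
$g{\left(v \right)} = 4 + \frac{1}{-6 + v}$ ($g{\left(v \right)} = 4 + \frac{1}{v - 6} = 4 + \frac{1}{-6 + v}$)
$I{\left(-7 \right)} g{\left(U \right)} = - 11 \frac{-23 + 4 \cdot \frac{1}{6}}{-6 + \frac{1}{6}} = - 11 \frac{-23 + \frac{2}{3}}{- \frac{35}{6}} = - 11 \left(\left(- \frac{6}{35}\right) \left(- \frac{67}{3}\right)\right) = \left(-11\right) \frac{134}{35} = - \frac{1474}{35}$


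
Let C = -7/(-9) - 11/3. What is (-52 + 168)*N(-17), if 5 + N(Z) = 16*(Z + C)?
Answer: -337444/9 ≈ -37494.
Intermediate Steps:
C = -26/9 (C = -7*(-⅑) - 11*⅓ = 7/9 - 11/3 = -26/9 ≈ -2.8889)
N(Z) = -461/9 + 16*Z (N(Z) = -5 + 16*(Z - 26/9) = -5 + 16*(-26/9 + Z) = -5 + (-416/9 + 16*Z) = -461/9 + 16*Z)
(-52 + 168)*N(-17) = (-52 + 168)*(-461/9 + 16*(-17)) = 116*(-461/9 - 272) = 116*(-2909/9) = -337444/9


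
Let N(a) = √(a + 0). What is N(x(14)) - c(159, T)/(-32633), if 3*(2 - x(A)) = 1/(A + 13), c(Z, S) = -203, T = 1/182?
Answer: -203/32633 + √161/9 ≈ 1.4036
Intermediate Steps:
T = 1/182 ≈ 0.0054945
x(A) = 2 - 1/(3*(13 + A)) (x(A) = 2 - 1/(3*(A + 13)) = 2 - 1/(3*(13 + A)))
N(a) = √a
N(x(14)) - c(159, T)/(-32633) = √((77 + 6*14)/(3*(13 + 14))) - (-203)/(-32633) = √((⅓)*(77 + 84)/27) - (-203)*(-1)/32633 = √((⅓)*(1/27)*161) - 1*203/32633 = √(161/81) - 203/32633 = √161/9 - 203/32633 = -203/32633 + √161/9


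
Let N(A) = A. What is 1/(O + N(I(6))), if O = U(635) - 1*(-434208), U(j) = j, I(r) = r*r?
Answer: 1/434879 ≈ 2.2995e-6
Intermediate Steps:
I(r) = r²
O = 434843 (O = 635 - 1*(-434208) = 635 + 434208 = 434843)
1/(O + N(I(6))) = 1/(434843 + 6²) = 1/(434843 + 36) = 1/434879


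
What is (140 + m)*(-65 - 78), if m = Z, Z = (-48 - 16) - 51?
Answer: -3575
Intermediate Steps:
Z = -115 (Z = -64 - 51 = -115)
m = -115
(140 + m)*(-65 - 78) = (140 - 115)*(-65 - 78) = 25*(-143) = -3575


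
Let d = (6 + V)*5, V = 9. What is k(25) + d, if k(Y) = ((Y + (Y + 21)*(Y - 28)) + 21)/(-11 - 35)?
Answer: 77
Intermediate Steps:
d = 75 (d = (6 + 9)*5 = 15*5 = 75)
k(Y) = -21/46 - Y/46 - (-28 + Y)*(21 + Y)/46 (k(Y) = ((Y + (21 + Y)*(-28 + Y)) + 21)/(-46) = ((Y + (-28 + Y)*(21 + Y)) + 21)*(-1/46) = (21 + Y + (-28 + Y)*(21 + Y))*(-1/46) = -21/46 - Y/46 - (-28 + Y)*(21 + Y)/46)
k(25) + d = (567/46 - 1/46*25² + (3/23)*25) + 75 = (567/46 - 1/46*625 + 75/23) + 75 = (567/46 - 625/46 + 75/23) + 75 = 2 + 75 = 77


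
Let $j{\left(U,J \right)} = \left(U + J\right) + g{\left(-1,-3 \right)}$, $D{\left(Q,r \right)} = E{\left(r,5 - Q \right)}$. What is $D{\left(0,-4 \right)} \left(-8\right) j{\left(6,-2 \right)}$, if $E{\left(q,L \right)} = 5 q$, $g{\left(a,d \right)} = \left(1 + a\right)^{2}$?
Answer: $640$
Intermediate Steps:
$D{\left(Q,r \right)} = 5 r$
$j{\left(U,J \right)} = J + U$ ($j{\left(U,J \right)} = \left(U + J\right) + \left(1 - 1\right)^{2} = \left(J + U\right) + 0^{2} = \left(J + U\right) + 0 = J + U$)
$D{\left(0,-4 \right)} \left(-8\right) j{\left(6,-2 \right)} = 5 \left(-4\right) \left(-8\right) \left(-2 + 6\right) = \left(-20\right) \left(-8\right) 4 = 160 \cdot 4 = 640$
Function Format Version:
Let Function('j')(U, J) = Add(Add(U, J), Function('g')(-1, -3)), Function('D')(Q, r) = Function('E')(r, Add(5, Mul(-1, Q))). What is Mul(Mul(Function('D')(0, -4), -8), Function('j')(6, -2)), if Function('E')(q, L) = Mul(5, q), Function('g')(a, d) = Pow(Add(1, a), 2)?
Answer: 640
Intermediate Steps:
Function('D')(Q, r) = Mul(5, r)
Function('j')(U, J) = Add(J, U) (Function('j')(U, J) = Add(Add(U, J), Pow(Add(1, -1), 2)) = Add(Add(J, U), Pow(0, 2)) = Add(Add(J, U), 0) = Add(J, U))
Mul(Mul(Function('D')(0, -4), -8), Function('j')(6, -2)) = Mul(Mul(Mul(5, -4), -8), Add(-2, 6)) = Mul(Mul(-20, -8), 4) = Mul(160, 4) = 640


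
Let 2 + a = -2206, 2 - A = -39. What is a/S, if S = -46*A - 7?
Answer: 736/631 ≈ 1.1664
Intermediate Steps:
A = 41 (A = 2 - 1*(-39) = 2 + 39 = 41)
a = -2208 (a = -2 - 2206 = -2208)
S = -1893 (S = -46*41 - 7 = -1886 - 7 = -1893)
a/S = -2208/(-1893) = -2208*(-1/1893) = 736/631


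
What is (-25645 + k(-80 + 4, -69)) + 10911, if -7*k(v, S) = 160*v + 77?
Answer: -91055/7 ≈ -13008.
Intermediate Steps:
k(v, S) = -11 - 160*v/7 (k(v, S) = -(160*v + 77)/7 = -(77 + 160*v)/7 = -11 - 160*v/7)
(-25645 + k(-80 + 4, -69)) + 10911 = (-25645 + (-11 - 160*(-80 + 4)/7)) + 10911 = (-25645 + (-11 - 160/7*(-76))) + 10911 = (-25645 + (-11 + 12160/7)) + 10911 = (-25645 + 12083/7) + 10911 = -167432/7 + 10911 = -91055/7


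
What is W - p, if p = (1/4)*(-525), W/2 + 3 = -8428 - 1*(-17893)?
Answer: 76221/4 ≈ 19055.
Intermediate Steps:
W = 18924 (W = -6 + 2*(-8428 - 1*(-17893)) = -6 + 2*(-8428 + 17893) = -6 + 2*9465 = -6 + 18930 = 18924)
p = -525/4 (p = (1*(¼))*(-525) = (¼)*(-525) = -525/4 ≈ -131.25)
W - p = 18924 - 1*(-525/4) = 18924 + 525/4 = 76221/4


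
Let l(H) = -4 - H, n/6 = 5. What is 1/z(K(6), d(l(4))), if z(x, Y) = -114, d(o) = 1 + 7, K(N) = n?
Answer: -1/114 ≈ -0.0087719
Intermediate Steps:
n = 30 (n = 6*5 = 30)
K(N) = 30
d(o) = 8
1/z(K(6), d(l(4))) = 1/(-114) = -1/114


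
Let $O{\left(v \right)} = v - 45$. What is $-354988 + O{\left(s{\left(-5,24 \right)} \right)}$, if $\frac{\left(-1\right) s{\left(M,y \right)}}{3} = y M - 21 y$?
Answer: $-353161$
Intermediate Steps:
$s{\left(M,y \right)} = 63 y - 3 M y$ ($s{\left(M,y \right)} = - 3 \left(y M - 21 y\right) = - 3 \left(M y - 21 y\right) = - 3 \left(- 21 y + M y\right) = 63 y - 3 M y$)
$O{\left(v \right)} = -45 + v$ ($O{\left(v \right)} = v - 45 = -45 + v$)
$-354988 + O{\left(s{\left(-5,24 \right)} \right)} = -354988 - \left(45 - 72 \left(21 - -5\right)\right) = -354988 - \left(45 - 72 \left(21 + 5\right)\right) = -354988 - \left(45 - 1872\right) = -354988 + \left(-45 + 1872\right) = -354988 + 1827 = -353161$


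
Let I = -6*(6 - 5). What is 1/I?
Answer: -⅙ ≈ -0.16667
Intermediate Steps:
I = -6 (I = -6*1 = -6)
1/I = 1/(-6) = -⅙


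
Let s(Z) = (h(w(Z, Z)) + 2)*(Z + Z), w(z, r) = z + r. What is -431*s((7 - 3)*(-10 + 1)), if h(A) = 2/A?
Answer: 61202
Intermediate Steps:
w(z, r) = r + z
s(Z) = 2*Z*(2 + 1/Z) (s(Z) = (2/(Z + Z) + 2)*(Z + Z) = (2/((2*Z)) + 2)*(2*Z) = (2*(1/(2*Z)) + 2)*(2*Z) = (1/Z + 2)*(2*Z) = (2 + 1/Z)*(2*Z) = 2*Z*(2 + 1/Z))
-431*s((7 - 3)*(-10 + 1)) = -431*(2 + 4*((7 - 3)*(-10 + 1))) = -431*(2 + 4*(4*(-9))) = -431*(2 + 4*(-36)) = -431*(2 - 144) = -431*(-142) = 61202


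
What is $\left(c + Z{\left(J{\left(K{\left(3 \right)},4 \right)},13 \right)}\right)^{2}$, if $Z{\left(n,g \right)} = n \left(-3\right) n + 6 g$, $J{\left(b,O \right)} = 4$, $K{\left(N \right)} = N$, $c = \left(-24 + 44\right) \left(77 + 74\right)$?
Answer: $9302500$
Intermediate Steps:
$c = 3020$ ($c = 20 \cdot 151 = 3020$)
$Z{\left(n,g \right)} = - 3 n^{2} + 6 g$ ($Z{\left(n,g \right)} = - 3 n n + 6 g = - 3 n^{2} + 6 g$)
$\left(c + Z{\left(J{\left(K{\left(3 \right)},4 \right)},13 \right)}\right)^{2} = \left(3020 + \left(- 3 \cdot 4^{2} + 6 \cdot 13\right)\right)^{2} = \left(3020 + \left(\left(-3\right) 16 + 78\right)\right)^{2} = \left(3020 + \left(-48 + 78\right)\right)^{2} = \left(3020 + 30\right)^{2} = 3050^{2} = 9302500$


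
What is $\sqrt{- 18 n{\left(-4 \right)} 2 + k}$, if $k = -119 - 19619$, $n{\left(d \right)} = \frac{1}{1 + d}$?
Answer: $i \sqrt{19726} \approx 140.45 i$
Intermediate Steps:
$k = -19738$ ($k = -119 - 19619 = -19738$)
$\sqrt{- 18 n{\left(-4 \right)} 2 + k} = \sqrt{- \frac{18}{1 - 4} \cdot 2 - 19738} = \sqrt{- \frac{18}{-3} \cdot 2 - 19738} = \sqrt{\left(-18\right) \left(- \frac{1}{3}\right) 2 - 19738} = \sqrt{6 \cdot 2 - 19738} = \sqrt{12 - 19738} = \sqrt{-19726} = i \sqrt{19726}$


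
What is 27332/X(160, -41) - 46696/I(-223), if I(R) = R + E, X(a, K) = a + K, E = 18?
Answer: 11159884/24395 ≈ 457.47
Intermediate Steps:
X(a, K) = K + a
I(R) = 18 + R (I(R) = R + 18 = 18 + R)
27332/X(160, -41) - 46696/I(-223) = 27332/(-41 + 160) - 46696/(18 - 223) = 27332/119 - 46696/(-205) = 27332*(1/119) - 46696*(-1/205) = 27332/119 + 46696/205 = 11159884/24395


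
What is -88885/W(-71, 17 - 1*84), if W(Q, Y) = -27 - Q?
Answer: -88885/44 ≈ -2020.1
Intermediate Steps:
-88885/W(-71, 17 - 1*84) = -88885/(-27 - 1*(-71)) = -88885/(-27 + 71) = -88885/44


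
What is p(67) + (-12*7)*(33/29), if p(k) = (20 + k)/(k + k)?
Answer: -368925/3886 ≈ -94.937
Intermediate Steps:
p(k) = (20 + k)/(2*k) (p(k) = (20 + k)/((2*k)) = (20 + k)*(1/(2*k)) = (20 + k)/(2*k))
p(67) + (-12*7)*(33/29) = (½)*(20 + 67)/67 + (-12*7)*(33/29) = (½)*(1/67)*87 - 2772/29 = 87/134 - 84*33/29 = 87/134 - 2772/29 = -368925/3886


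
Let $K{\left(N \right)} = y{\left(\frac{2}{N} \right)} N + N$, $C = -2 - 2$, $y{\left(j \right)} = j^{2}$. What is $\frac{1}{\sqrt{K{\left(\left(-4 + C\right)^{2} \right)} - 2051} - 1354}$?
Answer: $- \frac{21664}{29364847} - \frac{4 i \sqrt{31791}}{29364847} \approx -0.00073775 - 2.4288 \cdot 10^{-5} i$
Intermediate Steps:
$C = -4$
$K{\left(N \right)} = N + \frac{4}{N}$ ($K{\left(N \right)} = \left(\frac{2}{N}\right)^{2} N + N = \frac{4}{N^{2}} N + N = \frac{4}{N} + N = N + \frac{4}{N}$)
$\frac{1}{\sqrt{K{\left(\left(-4 + C\right)^{2} \right)} - 2051} - 1354} = \frac{1}{\sqrt{\left(\left(-4 - 4\right)^{2} + \frac{4}{\left(-4 - 4\right)^{2}}\right) - 2051} - 1354} = \frac{1}{\sqrt{\left(\left(-8\right)^{2} + \frac{4}{\left(-8\right)^{2}}\right) - 2051} - 1354} = \frac{1}{\sqrt{\left(64 + \frac{4}{64}\right) - 2051} - 1354} = \frac{1}{\sqrt{\left(64 + 4 \cdot \frac{1}{64}\right) - 2051} - 1354} = \frac{1}{\sqrt{\left(64 + \frac{1}{16}\right) - 2051} - 1354} = \frac{1}{\sqrt{\frac{1025}{16} - 2051} - 1354} = \frac{1}{\sqrt{- \frac{31791}{16}} - 1354} = \frac{1}{\frac{i \sqrt{31791}}{4} - 1354} = \frac{1}{-1354 + \frac{i \sqrt{31791}}{4}}$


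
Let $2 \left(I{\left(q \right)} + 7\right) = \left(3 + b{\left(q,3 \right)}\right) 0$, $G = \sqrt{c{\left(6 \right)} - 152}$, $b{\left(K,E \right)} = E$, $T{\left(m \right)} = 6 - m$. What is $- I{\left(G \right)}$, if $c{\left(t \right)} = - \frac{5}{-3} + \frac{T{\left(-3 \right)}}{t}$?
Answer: $7$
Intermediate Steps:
$c{\left(t \right)} = \frac{5}{3} + \frac{9}{t}$ ($c{\left(t \right)} = - \frac{5}{-3} + \frac{6 - -3}{t} = \left(-5\right) \left(- \frac{1}{3}\right) + \frac{6 + 3}{t} = \frac{5}{3} + \frac{9}{t}$)
$G = \frac{i \sqrt{5358}}{6}$ ($G = \sqrt{\left(\frac{5}{3} + \frac{9}{6}\right) - 152} = \sqrt{\left(\frac{5}{3} + 9 \cdot \frac{1}{6}\right) - 152} = \sqrt{\left(\frac{5}{3} + \frac{3}{2}\right) - 152} = \sqrt{\frac{19}{6} - 152} = \sqrt{- \frac{893}{6}} = \frac{i \sqrt{5358}}{6} \approx 12.2 i$)
$I{\left(q \right)} = -7$ ($I{\left(q \right)} = -7 + \frac{\left(3 + 3\right) 0}{2} = -7 + \frac{6 \cdot 0}{2} = -7 + \frac{1}{2} \cdot 0 = -7 + 0 = -7$)
$- I{\left(G \right)} = \left(-1\right) \left(-7\right) = 7$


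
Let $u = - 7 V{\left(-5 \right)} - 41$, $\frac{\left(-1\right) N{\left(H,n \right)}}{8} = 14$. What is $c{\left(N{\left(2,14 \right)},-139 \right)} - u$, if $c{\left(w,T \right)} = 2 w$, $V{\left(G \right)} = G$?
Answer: $-218$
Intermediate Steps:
$N{\left(H,n \right)} = -112$ ($N{\left(H,n \right)} = \left(-8\right) 14 = -112$)
$u = -6$ ($u = \left(-7\right) \left(-5\right) - 41 = 35 - 41 = -6$)
$c{\left(N{\left(2,14 \right)},-139 \right)} - u = 2 \left(-112\right) - -6 = -224 + 6 = -218$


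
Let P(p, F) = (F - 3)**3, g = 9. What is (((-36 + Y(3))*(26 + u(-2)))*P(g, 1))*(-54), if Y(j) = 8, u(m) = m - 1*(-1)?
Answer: -302400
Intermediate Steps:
P(p, F) = (-3 + F)**3
u(m) = 1 + m (u(m) = m + 1 = 1 + m)
(((-36 + Y(3))*(26 + u(-2)))*P(g, 1))*(-54) = (((-36 + 8)*(26 + (1 - 2)))*(-3 + 1)**3)*(-54) = (-28*(26 - 1)*(-2)**3)*(-54) = (-28*25*(-8))*(-54) = -700*(-8)*(-54) = 5600*(-54) = -302400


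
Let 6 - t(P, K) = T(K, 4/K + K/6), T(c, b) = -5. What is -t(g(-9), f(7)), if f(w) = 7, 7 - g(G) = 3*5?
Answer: -11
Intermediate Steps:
g(G) = -8 (g(G) = 7 - 3*5 = 7 - 1*15 = 7 - 15 = -8)
t(P, K) = 11 (t(P, K) = 6 - 1*(-5) = 6 + 5 = 11)
-t(g(-9), f(7)) = -1*11 = -11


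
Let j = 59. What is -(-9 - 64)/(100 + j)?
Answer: 73/159 ≈ 0.45912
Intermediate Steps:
-(-9 - 64)/(100 + j) = -(-9 - 64)/(100 + 59) = -(-73)/159 = -1*(-73/159) = 73/159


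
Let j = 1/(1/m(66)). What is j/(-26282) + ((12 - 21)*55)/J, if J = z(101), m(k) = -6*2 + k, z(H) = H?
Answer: -6507522/1327241 ≈ -4.9030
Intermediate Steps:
m(k) = -12 + k
J = 101
j = 54 (j = 1/(1/(-12 + 66)) = 1/(1/54) = 54)
j/(-26282) + ((12 - 21)*55)/J = 54/(-26282) + ((12 - 21)*55)/101 = 54*(-1/26282) - 9*55*(1/101) = -27/13141 - 495*1/101 = -27/13141 - 495/101 = -6507522/1327241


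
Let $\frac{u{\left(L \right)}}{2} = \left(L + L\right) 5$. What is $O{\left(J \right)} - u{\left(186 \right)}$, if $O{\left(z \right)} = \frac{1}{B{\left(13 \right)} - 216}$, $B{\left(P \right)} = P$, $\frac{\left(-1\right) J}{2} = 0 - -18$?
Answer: $- \frac{755161}{203} \approx -3720.0$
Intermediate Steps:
$J = -36$ ($J = - 2 \left(0 - -18\right) = - 2 \left(0 + 18\right) = \left(-2\right) 18 = -36$)
$O{\left(z \right)} = - \frac{1}{203}$ ($O{\left(z \right)} = \frac{1}{13 - 216} = \frac{1}{-203} = - \frac{1}{203}$)
$u{\left(L \right)} = 20 L$ ($u{\left(L \right)} = 2 \left(L + L\right) 5 = 2 \cdot 2 L 5 = 2 \cdot 10 L = 20 L$)
$O{\left(J \right)} - u{\left(186 \right)} = - \frac{1}{203} - 20 \cdot 186 = - \frac{1}{203} - 3720 = - \frac{755161}{203}$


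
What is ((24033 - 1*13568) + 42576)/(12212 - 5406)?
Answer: 53041/6806 ≈ 7.7933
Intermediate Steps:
((24033 - 1*13568) + 42576)/(12212 - 5406) = ((24033 - 13568) + 42576)/6806 = (10465 + 42576)*(1/6806) = 53041*(1/6806) = 53041/6806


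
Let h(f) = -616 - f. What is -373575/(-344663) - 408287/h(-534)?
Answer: 140752055431/28262366 ≈ 4980.2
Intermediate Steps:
-373575/(-344663) - 408287/h(-534) = -373575/(-344663) - 408287/(-616 - 1*(-534)) = -373575*(-1/344663) - 408287/(-616 + 534) = 373575/344663 - 408287/(-82) = 373575/344663 - 408287*(-1/82) = 373575/344663 + 408287/82 = 140752055431/28262366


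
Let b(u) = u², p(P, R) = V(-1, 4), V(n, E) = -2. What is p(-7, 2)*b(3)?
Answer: -18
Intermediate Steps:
p(P, R) = -2
p(-7, 2)*b(3) = -2*3² = -2*9 = -18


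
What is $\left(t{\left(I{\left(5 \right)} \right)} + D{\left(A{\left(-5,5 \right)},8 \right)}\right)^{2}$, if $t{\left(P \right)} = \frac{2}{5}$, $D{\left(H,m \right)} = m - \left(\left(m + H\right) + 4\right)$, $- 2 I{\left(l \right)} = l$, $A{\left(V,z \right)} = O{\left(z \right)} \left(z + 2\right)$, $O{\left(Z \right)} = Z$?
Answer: $\frac{37249}{25} \approx 1490.0$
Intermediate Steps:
$A{\left(V,z \right)} = z \left(2 + z\right)$ ($A{\left(V,z \right)} = z \left(z + 2\right) = z \left(2 + z\right)$)
$I{\left(l \right)} = - \frac{l}{2}$
$D{\left(H,m \right)} = -4 - H$ ($D{\left(H,m \right)} = m - \left(\left(H + m\right) + 4\right) = m - \left(4 + H + m\right) = -4 - H$)
$t{\left(P \right)} = \frac{2}{5}$ ($t{\left(P \right)} = 2 \cdot \frac{1}{5} = \frac{2}{5}$)
$\left(t{\left(I{\left(5 \right)} \right)} + D{\left(A{\left(-5,5 \right)},8 \right)}\right)^{2} = \left(\frac{2}{5} - \left(4 + 5 \left(2 + 5\right)\right)\right)^{2} = \left(\frac{2}{5} - \left(4 + 5 \cdot 7\right)\right)^{2} = \left(\frac{2}{5} - 39\right)^{2} = \left(- \frac{193}{5}\right)^{2} = \frac{37249}{25}$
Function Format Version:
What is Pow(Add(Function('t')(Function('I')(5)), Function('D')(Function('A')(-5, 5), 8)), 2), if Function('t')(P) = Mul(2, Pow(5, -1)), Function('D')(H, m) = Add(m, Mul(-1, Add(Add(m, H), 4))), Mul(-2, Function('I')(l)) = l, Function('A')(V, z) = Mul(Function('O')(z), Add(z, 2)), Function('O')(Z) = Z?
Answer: Rational(37249, 25) ≈ 1490.0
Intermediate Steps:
Function('A')(V, z) = Mul(z, Add(2, z)) (Function('A')(V, z) = Mul(z, Add(z, 2)) = Mul(z, Add(2, z)))
Function('I')(l) = Mul(Rational(-1, 2), l)
Function('D')(H, m) = Add(-4, Mul(-1, H)) (Function('D')(H, m) = Add(m, Mul(-1, Add(Add(H, m), 4))) = Add(m, Mul(-1, Add(4, H, m))) = Add(m, Add(-4, Mul(-1, H), Mul(-1, m))) = Add(-4, Mul(-1, H)))
Function('t')(P) = Rational(2, 5) (Function('t')(P) = Mul(2, Rational(1, 5)) = Rational(2, 5))
Pow(Add(Function('t')(Function('I')(5)), Function('D')(Function('A')(-5, 5), 8)), 2) = Pow(Add(Rational(2, 5), Add(-4, Mul(-1, Mul(5, Add(2, 5))))), 2) = Pow(Add(Rational(2, 5), Add(-4, Mul(-1, Mul(5, 7)))), 2) = Pow(Add(Rational(2, 5), Add(-4, Mul(-1, 35))), 2) = Pow(Add(Rational(2, 5), Add(-4, -35)), 2) = Pow(Add(Rational(2, 5), -39), 2) = Pow(Rational(-193, 5), 2) = Rational(37249, 25)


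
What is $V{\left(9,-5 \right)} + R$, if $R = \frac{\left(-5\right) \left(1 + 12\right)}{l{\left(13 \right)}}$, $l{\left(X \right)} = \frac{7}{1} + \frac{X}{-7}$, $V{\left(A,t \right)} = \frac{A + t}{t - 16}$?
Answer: $- \frac{3233}{252} \approx -12.829$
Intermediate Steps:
$V{\left(A,t \right)} = \frac{A + t}{-16 + t}$
$l{\left(X \right)} = 7 - \frac{X}{7}$ ($l{\left(X \right)} = 7 \cdot 1 + X \left(- \frac{1}{7}\right) = 7 - \frac{X}{7}$)
$R = - \frac{455}{36}$ ($R = \frac{\left(-5\right) \left(1 + 12\right)}{7 - \frac{13}{7}} = \frac{\left(-5\right) 13}{7 - \frac{13}{7}} = - \frac{65}{\frac{36}{7}} = \left(-65\right) \frac{7}{36} = - \frac{455}{36} \approx -12.639$)
$V{\left(9,-5 \right)} + R = \frac{9 - 5}{-16 - 5} - \frac{455}{36} = \frac{1}{-21} \cdot 4 - \frac{455}{36} = \left(- \frac{1}{21}\right) 4 - \frac{455}{36} = - \frac{4}{21} - \frac{455}{36} = - \frac{3233}{252}$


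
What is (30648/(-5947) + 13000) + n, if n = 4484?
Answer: 103946700/5947 ≈ 17479.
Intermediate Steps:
(30648/(-5947) + 13000) + n = (30648/(-5947) + 13000) + 4484 = (30648*(-1/5947) + 13000) + 4484 = (-30648/5947 + 13000) + 4484 = 77280352/5947 + 4484 = 103946700/5947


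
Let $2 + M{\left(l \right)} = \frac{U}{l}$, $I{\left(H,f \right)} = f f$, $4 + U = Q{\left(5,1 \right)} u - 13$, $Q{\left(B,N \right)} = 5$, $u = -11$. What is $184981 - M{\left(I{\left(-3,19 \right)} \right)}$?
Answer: $\frac{66778935}{361} \approx 1.8498 \cdot 10^{5}$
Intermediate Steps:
$U = -72$ ($U = -4 + \left(5 \left(-11\right) - 13\right) = -4 - 68 = -72$)
$I{\left(H,f \right)} = f^{2}$
$M{\left(l \right)} = -2 - \frac{72}{l}$
$184981 - M{\left(I{\left(-3,19 \right)} \right)} = 184981 - \left(-2 - \frac{72}{19^{2}}\right) = 184981 - \left(-2 - \frac{72}{361}\right) = 184981 - - \frac{794}{361} = 184981 + \frac{794}{361} = \frac{66778935}{361}$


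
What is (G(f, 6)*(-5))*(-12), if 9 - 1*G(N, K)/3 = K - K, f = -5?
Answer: 1620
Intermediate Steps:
G(N, K) = 27 (G(N, K) = 27 - 3*(K - K) = 27 - 3*0 = 27 + 0 = 27)
(G(f, 6)*(-5))*(-12) = (27*(-5))*(-12) = -135*(-12) = 1620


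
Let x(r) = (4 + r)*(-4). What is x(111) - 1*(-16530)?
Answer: 16070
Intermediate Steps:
x(r) = -16 - 4*r
x(111) - 1*(-16530) = (-16 - 4*111) - 1*(-16530) = (-16 - 444) + 16530 = -460 + 16530 = 16070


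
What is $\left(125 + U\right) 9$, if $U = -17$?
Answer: $972$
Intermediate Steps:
$\left(125 + U\right) 9 = \left(125 - 17\right) 9 = 108 \cdot 9 = 972$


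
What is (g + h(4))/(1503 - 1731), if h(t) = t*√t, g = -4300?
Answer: 1073/57 ≈ 18.825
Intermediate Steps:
h(t) = t^(3/2)
(g + h(4))/(1503 - 1731) = (-4300 + 4^(3/2))/(1503 - 1731) = (-4300 + 8)/(-228) = -4292*(-1/228) = 1073/57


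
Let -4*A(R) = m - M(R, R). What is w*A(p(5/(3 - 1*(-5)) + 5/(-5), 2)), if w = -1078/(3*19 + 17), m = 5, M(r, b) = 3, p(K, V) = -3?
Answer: 539/74 ≈ 7.2838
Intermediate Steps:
A(R) = -½ (A(R) = -(5 - 1*3)/4 = -(5 - 3)/4 = -¼*2 = -½)
w = -539/37 (w = -1078/(57 + 17) = -1078/74 = -1078*1/74 = -539/37 ≈ -14.568)
w*A(p(5/(3 - 1*(-5)) + 5/(-5), 2)) = -539/37*(-½) = 539/74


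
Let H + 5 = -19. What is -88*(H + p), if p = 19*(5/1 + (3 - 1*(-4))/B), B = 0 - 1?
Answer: 5456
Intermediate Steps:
B = -1
H = -24 (H = -5 - 19 = -24)
p = -38 (p = 19*(5/1 + (3 - 1*(-4))/(-1)) = 19*(5*1 + (3 + 4)*(-1)) = 19*(5 + 7*(-1)) = 19*(5 - 7) = 19*(-2) = -38)
-88*(H + p) = -88*(-24 - 38) = -88*(-62) = 5456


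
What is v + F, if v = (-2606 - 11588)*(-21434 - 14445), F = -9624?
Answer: 509256902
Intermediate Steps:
v = 509266526 (v = -14194*(-35879) = 509266526)
v + F = 509266526 - 9624 = 509256902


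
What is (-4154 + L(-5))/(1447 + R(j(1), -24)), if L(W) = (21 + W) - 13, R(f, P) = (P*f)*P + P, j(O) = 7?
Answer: -4151/5455 ≈ -0.76095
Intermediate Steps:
R(f, P) = P + f*P**2 (R(f, P) = f*P**2 + P = P + f*P**2)
L(W) = 8 + W
(-4154 + L(-5))/(1447 + R(j(1), -24)) = (-4154 + (8 - 5))/(1447 - 24*(1 - 24*7)) = (-4154 + 3)/(1447 - 24*(1 - 168)) = -4151/(1447 - 24*(-167)) = -4151/(1447 + 4008) = -4151/5455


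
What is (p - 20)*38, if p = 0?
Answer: -760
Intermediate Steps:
(p - 20)*38 = (0 - 20)*38 = -20*38 = -760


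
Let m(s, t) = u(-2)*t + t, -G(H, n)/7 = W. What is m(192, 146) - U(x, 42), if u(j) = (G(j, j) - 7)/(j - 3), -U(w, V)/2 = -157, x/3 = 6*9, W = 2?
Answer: 2226/5 ≈ 445.20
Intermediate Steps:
G(H, n) = -14 (G(H, n) = -7*2 = -14)
x = 162 (x = 3*(6*9) = 3*54 = 162)
U(w, V) = 314 (U(w, V) = -2*(-157) = 314)
u(j) = -21/(-3 + j) (u(j) = (-14 - 7)/(j - 3) = -21/(-3 + j))
m(s, t) = 26*t/5 (m(s, t) = (-21/(-3 - 2))*t + t = (-21/(-5))*t + t = (-21*(-1/5))*t + t = 21*t/5 + t = 26*t/5)
m(192, 146) - U(x, 42) = (26/5)*146 - 1*314 = 3796/5 - 314 = 2226/5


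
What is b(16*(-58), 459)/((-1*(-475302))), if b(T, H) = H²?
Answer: 70227/158434 ≈ 0.44326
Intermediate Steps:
b(16*(-58), 459)/((-1*(-475302))) = 459²/((-1*(-475302))) = 210681/475302 = 210681*(1/475302) = 70227/158434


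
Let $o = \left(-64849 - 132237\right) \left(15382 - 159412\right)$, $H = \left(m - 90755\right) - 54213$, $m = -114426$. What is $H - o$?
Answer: $-28386555974$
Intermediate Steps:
$H = -259394$ ($H = \left(-114426 - 90755\right) - 54213 = -205181 - 54213 = -259394$)
$o = 28386296580$ ($o = \left(-197086\right) \left(-144030\right) = 28386296580$)
$H - o = -259394 - 28386296580 = -28386555974$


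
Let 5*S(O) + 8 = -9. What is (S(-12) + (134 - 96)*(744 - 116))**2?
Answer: 14233205809/25 ≈ 5.6933e+8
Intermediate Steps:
S(O) = -17/5 (S(O) = -8/5 + (1/5)*(-9) = -8/5 - 9/5 = -17/5)
(S(-12) + (134 - 96)*(744 - 116))**2 = (-17/5 + (134 - 96)*(744 - 116))**2 = (-17/5 + 38*628)**2 = (-17/5 + 23864)**2 = (119303/5)**2 = 14233205809/25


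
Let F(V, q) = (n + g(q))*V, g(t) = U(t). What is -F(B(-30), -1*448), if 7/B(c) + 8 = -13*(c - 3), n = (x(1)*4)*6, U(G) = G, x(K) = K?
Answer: 2968/421 ≈ 7.0499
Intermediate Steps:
g(t) = t
n = 24 (n = (1*4)*6 = 4*6 = 24)
B(c) = 7/(31 - 13*c) (B(c) = 7/(-8 - 13*(c - 3)) = 7/(-8 - 13*(-3 + c)) = 7/(-8 + (39 - 13*c)) = 7/(31 - 13*c))
F(V, q) = V*(24 + q) (F(V, q) = (24 + q)*V = V*(24 + q))
-F(B(-30), -1*448) = -(-7/(-31 + 13*(-30)))*(24 - 1*448) = -(-7/(-31 - 390))*(24 - 448) = -(-7/(-421))*(-424) = -(-7*(-1/421))*(-424) = -7*(-424)/421 = -1*(-2968/421) = 2968/421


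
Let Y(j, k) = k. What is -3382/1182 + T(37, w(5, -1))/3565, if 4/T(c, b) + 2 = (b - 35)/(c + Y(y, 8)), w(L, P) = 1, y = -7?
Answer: -37381492/13062873 ≈ -2.8617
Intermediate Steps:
T(c, b) = 4/(-2 + (-35 + b)/(8 + c)) (T(c, b) = 4/(-2 + (b - 35)/(c + 8)) = 4/(-2 + (-35 + b)/(8 + c)))
-3382/1182 + T(37, w(5, -1))/3565 = -3382/1182 + (4*(8 + 37)/(-51 + 1 - 2*37))/3565 = -3382*1/1182 + (4*45/(-51 + 1 - 74))*(1/3565) = -1691/591 + (4*45/(-124))*(1/3565) = -1691/591 + (4*(-1/124)*45)*(1/3565) = -1691/591 - 45/31*1/3565 = -1691/591 - 9/22103 = -37381492/13062873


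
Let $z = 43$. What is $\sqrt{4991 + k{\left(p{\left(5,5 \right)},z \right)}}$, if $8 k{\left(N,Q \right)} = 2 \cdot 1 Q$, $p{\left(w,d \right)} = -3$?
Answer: $\frac{9 \sqrt{247}}{2} \approx 70.723$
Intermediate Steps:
$k{\left(N,Q \right)} = \frac{Q}{4}$ ($k{\left(N,Q \right)} = \frac{2 \cdot 1 Q}{8} = \frac{2 Q}{8} = \frac{Q}{4}$)
$\sqrt{4991 + k{\left(p{\left(5,5 \right)},z \right)}} = \sqrt{4991 + \frac{1}{4} \cdot 43} = \sqrt{4991 + \frac{43}{4}} = \sqrt{\frac{20007}{4}} = \frac{9 \sqrt{247}}{2}$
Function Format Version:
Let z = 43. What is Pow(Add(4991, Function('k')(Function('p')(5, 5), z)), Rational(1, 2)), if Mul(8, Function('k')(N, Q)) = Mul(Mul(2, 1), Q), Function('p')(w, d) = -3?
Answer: Mul(Rational(9, 2), Pow(247, Rational(1, 2))) ≈ 70.723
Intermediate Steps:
Function('k')(N, Q) = Mul(Rational(1, 4), Q) (Function('k')(N, Q) = Mul(Rational(1, 8), Mul(Mul(2, 1), Q)) = Mul(Rational(1, 8), Mul(2, Q)) = Mul(Rational(1, 4), Q))
Pow(Add(4991, Function('k')(Function('p')(5, 5), z)), Rational(1, 2)) = Pow(Add(4991, Mul(Rational(1, 4), 43)), Rational(1, 2)) = Pow(Add(4991, Rational(43, 4)), Rational(1, 2)) = Pow(Rational(20007, 4), Rational(1, 2)) = Mul(Rational(9, 2), Pow(247, Rational(1, 2)))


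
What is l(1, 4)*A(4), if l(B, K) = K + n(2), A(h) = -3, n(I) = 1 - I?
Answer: -9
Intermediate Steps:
l(B, K) = -1 + K (l(B, K) = K + (1 - 1*2) = K + (1 - 2) = K - 1 = -1 + K)
l(1, 4)*A(4) = (-1 + 4)*(-3) = 3*(-3) = -9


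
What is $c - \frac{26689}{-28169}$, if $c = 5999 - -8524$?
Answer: $\frac{409125076}{28169} \approx 14524.0$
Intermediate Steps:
$c = 14523$ ($c = 5999 + 8524 = 14523$)
$c - \frac{26689}{-28169} = 14523 - \frac{26689}{-28169} = 14523 - 26689 \left(- \frac{1}{28169}\right) = 14523 - - \frac{26689}{28169} = 14523 + \frac{26689}{28169} = \frac{409125076}{28169}$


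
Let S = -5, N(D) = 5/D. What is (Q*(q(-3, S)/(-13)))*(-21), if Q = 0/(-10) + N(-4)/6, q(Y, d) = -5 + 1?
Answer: 35/26 ≈ 1.3462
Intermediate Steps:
q(Y, d) = -4
Q = -5/24 (Q = 0/(-10) + (5/(-4))/6 = 0*(-1/10) + (5*(-1/4))*(1/6) = 0 - 5/4*1/6 = 0 - 5/24 = -5/24 ≈ -0.20833)
(Q*(q(-3, S)/(-13)))*(-21) = -(-5)/(6*(-13))*(-21) = -(-5)*(-1)/(6*13)*(-21) = -5/24*4/13*(-21) = -5/78*(-21) = 35/26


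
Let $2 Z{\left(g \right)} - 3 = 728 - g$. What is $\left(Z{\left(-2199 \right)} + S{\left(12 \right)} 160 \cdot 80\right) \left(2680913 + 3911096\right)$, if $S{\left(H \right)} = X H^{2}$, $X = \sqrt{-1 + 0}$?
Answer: $9657293185 + 12150390988800 i \approx 9.6573 \cdot 10^{9} + 1.215 \cdot 10^{13} i$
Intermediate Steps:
$Z{\left(g \right)} = \frac{731}{2} - \frac{g}{2}$ ($Z{\left(g \right)} = \frac{3}{2} + \frac{728 - g}{2} = \frac{3}{2} - \left(-364 + \frac{g}{2}\right) = \frac{731}{2} - \frac{g}{2}$)
$X = i$ ($X = \sqrt{-1} = i \approx 1.0 i$)
$S{\left(H \right)} = i H^{2}$
$\left(Z{\left(-2199 \right)} + S{\left(12 \right)} 160 \cdot 80\right) \left(2680913 + 3911096\right) = \left(\left(\frac{731}{2} - - \frac{2199}{2}\right) + i 12^{2} \cdot 160 \cdot 80\right) \left(2680913 + 3911096\right) = \left(\left(\frac{731}{2} + \frac{2199}{2}\right) + i 144 \cdot 160 \cdot 80\right) 6592009 = \left(1465 + 144 i 160 \cdot 80\right) 6592009 = \left(1465 + 23040 i 80\right) 6592009 = \left(1465 + 1843200 i\right) 6592009 = 9657293185 + 12150390988800 i$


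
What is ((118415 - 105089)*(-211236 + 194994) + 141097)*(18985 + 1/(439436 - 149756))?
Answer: -237911380408693159/57936 ≈ -4.1065e+12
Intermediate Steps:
((118415 - 105089)*(-211236 + 194994) + 141097)*(18985 + 1/(439436 - 149756)) = (13326*(-16242) + 141097)*(18985 + 1/289680) = (-216440892 + 141097)*(18985 + 1/289680) = -216299795*5499574801/289680 = -237911380408693159/57936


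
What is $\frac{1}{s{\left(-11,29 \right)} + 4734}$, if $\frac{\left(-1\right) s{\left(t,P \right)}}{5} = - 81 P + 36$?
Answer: $\frac{1}{16299} \approx 6.1353 \cdot 10^{-5}$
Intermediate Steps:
$s{\left(t,P \right)} = -180 + 405 P$ ($s{\left(t,P \right)} = - 5 \left(- 81 P + 36\right) = - 5 \left(36 - 81 P\right) = -180 + 405 P$)
$\frac{1}{s{\left(-11,29 \right)} + 4734} = \frac{1}{\left(-180 + 405 \cdot 29\right) + 4734} = \frac{1}{\left(-180 + 11745\right) + 4734} = \frac{1}{11565 + 4734} = \frac{1}{16299}$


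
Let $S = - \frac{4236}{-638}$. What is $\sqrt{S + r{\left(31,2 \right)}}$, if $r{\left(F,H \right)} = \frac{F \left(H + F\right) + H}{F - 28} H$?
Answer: $\frac{4 \sqrt{39494433}}{957} \approx 26.267$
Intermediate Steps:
$S = \frac{2118}{319}$ ($S = \left(-4236\right) \left(- \frac{1}{638}\right) = \frac{2118}{319} \approx 6.6395$)
$r{\left(F,H \right)} = \frac{H \left(H + F \left(F + H\right)\right)}{-28 + F}$ ($r{\left(F,H \right)} = \frac{F \left(F + H\right) + H}{-28 + F} H = \frac{H + F \left(F + H\right)}{-28 + F} H = \frac{H \left(H + F \left(F + H\right)\right)}{-28 + F}$)
$\sqrt{S + r{\left(31,2 \right)}} = \sqrt{\frac{2118}{319} + \frac{2 \left(2 + 31^{2} + 31 \cdot 2\right)}{-28 + 31}} = \sqrt{\frac{2118}{319} + \frac{2 \left(2 + 961 + 62\right)}{3}} = \sqrt{\frac{2118}{319} + 2 \cdot \frac{1}{3} \cdot 1025} = \sqrt{\frac{2118}{319} + \frac{2050}{3}} = \sqrt{\frac{660304}{957}} = \frac{4 \sqrt{39494433}}{957}$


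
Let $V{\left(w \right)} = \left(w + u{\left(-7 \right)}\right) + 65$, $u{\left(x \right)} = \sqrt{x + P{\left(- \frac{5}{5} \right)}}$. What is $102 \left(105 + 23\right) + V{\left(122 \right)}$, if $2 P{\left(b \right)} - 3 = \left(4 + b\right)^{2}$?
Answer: $13243 + i \approx 13243.0 + 1.0 i$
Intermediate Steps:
$P{\left(b \right)} = \frac{3}{2} + \frac{\left(4 + b\right)^{2}}{2}$
$u{\left(x \right)} = \sqrt{6 + x}$ ($u{\left(x \right)} = \sqrt{x + \left(\frac{3}{2} + \frac{\left(4 - \frac{5}{5}\right)^{2}}{2}\right)} = \sqrt{x + \left(\frac{3}{2} + \frac{\left(4 - 1\right)^{2}}{2}\right)} = \sqrt{x + \left(\frac{3}{2} + \frac{3^{2}}{2}\right)} = \sqrt{x + \left(\frac{3}{2} + \frac{1}{2} \cdot 9\right)} = \sqrt{x + \left(\frac{3}{2} + \frac{9}{2}\right)} = \sqrt{x + 6} = \sqrt{6 + x}$)
$V{\left(w \right)} = 65 + i + w$ ($V{\left(w \right)} = \left(w + \sqrt{6 - 7}\right) + 65 = \left(w + \sqrt{-1}\right) + 65 = \left(w + i\right) + 65 = \left(i + w\right) + 65 = 65 + i + w$)
$102 \left(105 + 23\right) + V{\left(122 \right)} = 102 \left(105 + 23\right) + \left(65 + i + 122\right) = 102 \cdot 128 + \left(187 + i\right) = 13056 + \left(187 + i\right) = 13243 + i$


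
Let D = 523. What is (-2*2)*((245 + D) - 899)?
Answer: 524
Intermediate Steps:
(-2*2)*((245 + D) - 899) = (-2*2)*((245 + 523) - 899) = -4*(768 - 899) = -4*(-131) = 524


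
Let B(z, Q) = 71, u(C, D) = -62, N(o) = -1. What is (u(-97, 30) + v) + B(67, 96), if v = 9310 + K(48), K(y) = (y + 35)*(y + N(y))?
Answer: 13220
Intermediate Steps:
K(y) = (-1 + y)*(35 + y) (K(y) = (y + 35)*(y - 1) = (35 + y)*(-1 + y) = (-1 + y)*(35 + y))
v = 13211 (v = 9310 + (-35 + 48**2 + 34*48) = 9310 + (-35 + 2304 + 1632) = 9310 + 3901 = 13211)
(u(-97, 30) + v) + B(67, 96) = (-62 + 13211) + 71 = 13149 + 71 = 13220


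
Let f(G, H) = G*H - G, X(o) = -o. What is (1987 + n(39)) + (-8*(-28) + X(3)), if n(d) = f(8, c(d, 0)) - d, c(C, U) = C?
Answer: 2473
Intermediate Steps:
f(G, H) = -G + G*H
n(d) = -8 + 7*d (n(d) = 8*(-1 + d) - d = (-8 + 8*d) - d = -8 + 7*d)
(1987 + n(39)) + (-8*(-28) + X(3)) = (1987 + (-8 + 7*39)) + (-8*(-28) - 1*3) = (1987 + (-8 + 273)) + (224 - 3) = (1987 + 265) + 221 = 2252 + 221 = 2473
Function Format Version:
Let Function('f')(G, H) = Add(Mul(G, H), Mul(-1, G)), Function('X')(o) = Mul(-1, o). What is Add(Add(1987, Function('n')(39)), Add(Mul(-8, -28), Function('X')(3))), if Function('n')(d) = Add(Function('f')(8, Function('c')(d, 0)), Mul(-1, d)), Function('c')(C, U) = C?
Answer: 2473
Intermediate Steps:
Function('f')(G, H) = Add(Mul(-1, G), Mul(G, H))
Function('n')(d) = Add(-8, Mul(7, d)) (Function('n')(d) = Add(Mul(8, Add(-1, d)), Mul(-1, d)) = Add(Add(-8, Mul(8, d)), Mul(-1, d)) = Add(-8, Mul(7, d)))
Add(Add(1987, Function('n')(39)), Add(Mul(-8, -28), Function('X')(3))) = Add(Add(1987, Add(-8, Mul(7, 39))), Add(Mul(-8, -28), Mul(-1, 3))) = Add(Add(1987, Add(-8, 273)), Add(224, -3)) = Add(Add(1987, 265), 221) = Add(2252, 221) = 2473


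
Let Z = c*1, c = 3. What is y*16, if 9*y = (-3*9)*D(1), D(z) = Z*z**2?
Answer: -144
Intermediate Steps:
Z = 3 (Z = 3*1 = 3)
D(z) = 3*z**2
y = -9 (y = ((-3*9)*(3*1**2))/9 = (-81)/9 = (-27*3)/9 = (1/9)*(-81) = -9)
y*16 = -9*16 = -144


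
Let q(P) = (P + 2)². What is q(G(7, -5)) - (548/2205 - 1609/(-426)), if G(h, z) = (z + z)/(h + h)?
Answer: -742841/313110 ≈ -2.3725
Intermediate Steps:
G(h, z) = z/h (G(h, z) = (2*z)/((2*h)) = (2*z)*(1/(2*h)) = z/h)
q(P) = (2 + P)²
q(G(7, -5)) - (548/2205 - 1609/(-426)) = (2 - 5/7)² - (548/2205 - 1609/(-426)) = (2 - 5*⅐)² - (548*(1/2205) - 1609*(-1/426)) = (2 - 5/7)² - (548/2205 + 1609/426) = (9/7)² - 1*1260431/313110 = 81/49 - 1260431/313110 = -742841/313110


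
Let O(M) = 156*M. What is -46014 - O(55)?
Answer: -54594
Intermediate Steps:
-46014 - O(55) = -46014 - 156*55 = -46014 - 1*8580 = -46014 - 8580 = -54594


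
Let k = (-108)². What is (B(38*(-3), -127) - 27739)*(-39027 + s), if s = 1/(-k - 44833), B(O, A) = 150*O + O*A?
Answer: 66943224539620/56497 ≈ 1.1849e+9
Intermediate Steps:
k = 11664
B(O, A) = 150*O + A*O
s = -1/56497 (s = 1/(-1*11664 - 44833) = 1/(-11664 - 44833) = 1/(-56497) = -1/56497 ≈ -1.7700e-5)
(B(38*(-3), -127) - 27739)*(-39027 + s) = ((38*(-3))*(150 - 127) - 27739)*(-39027 - 1/56497) = (-114*23 - 27739)*(-2204908420/56497) = (-2622 - 27739)*(-2204908420/56497) = -30361*(-2204908420/56497) = 66943224539620/56497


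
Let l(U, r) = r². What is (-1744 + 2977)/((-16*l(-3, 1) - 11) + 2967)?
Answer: 411/980 ≈ 0.41939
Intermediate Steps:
(-1744 + 2977)/((-16*l(-3, 1) - 11) + 2967) = (-1744 + 2977)/((-16*1² - 11) + 2967) = 1233/((-16*1 - 11) + 2967) = 1233/((-16 - 11) + 2967) = 1233/(-27 + 2967) = 1233/2940 = 1233*(1/2940) = 411/980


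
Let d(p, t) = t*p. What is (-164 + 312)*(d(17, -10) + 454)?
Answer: 42032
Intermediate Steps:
d(p, t) = p*t
(-164 + 312)*(d(17, -10) + 454) = (-164 + 312)*(17*(-10) + 454) = 148*(-170 + 454) = 148*284 = 42032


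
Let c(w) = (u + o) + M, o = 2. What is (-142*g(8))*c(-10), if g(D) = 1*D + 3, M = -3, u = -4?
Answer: 7810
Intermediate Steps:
g(D) = 3 + D (g(D) = D + 3 = 3 + D)
c(w) = -5 (c(w) = (-4 + 2) - 3 = -2 - 3 = -5)
(-142*g(8))*c(-10) = -142*(3 + 8)*(-5) = -142*11*(-5) = -1562*(-5) = 7810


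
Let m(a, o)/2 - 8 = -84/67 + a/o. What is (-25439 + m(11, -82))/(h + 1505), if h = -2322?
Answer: 69844606/2244299 ≈ 31.121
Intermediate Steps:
m(a, o) = 904/67 + 2*a/o (m(a, o) = 16 + 2*(-84/67 + a/o) = 16 + (-168/67 + 2*a/o) = 904/67 + 2*a/o)
(-25439 + m(11, -82))/(h + 1505) = (-25439 + (904/67 + 2*11/(-82)))/(-2322 + 1505) = (-25439 + (904/67 + 2*11*(-1/82)))/(-817) = (-25439 + (904/67 - 11/41))*(-1/817) = (-25439 + 36327/2747)*(-1/817) = -69844606/2747*(-1/817) = 69844606/2244299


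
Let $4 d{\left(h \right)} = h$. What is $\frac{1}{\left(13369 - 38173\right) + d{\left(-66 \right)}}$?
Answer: $- \frac{2}{49641} \approx -4.0289 \cdot 10^{-5}$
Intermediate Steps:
$d{\left(h \right)} = \frac{h}{4}$
$\frac{1}{\left(13369 - 38173\right) + d{\left(-66 \right)}} = \frac{1}{\left(13369 - 38173\right) + \frac{1}{4} \left(-66\right)} = \frac{1}{-24804 - \frac{33}{2}} = \frac{1}{- \frac{49641}{2}} = - \frac{2}{49641}$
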